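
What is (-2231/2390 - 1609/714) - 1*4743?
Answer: -2024794556/426615 ≈ -4746.2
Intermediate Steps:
(-2231/2390 - 1609/714) - 1*4743 = (-2231*1/2390 - 1609*1/714) - 4743 = (-2231/2390 - 1609/714) - 4743 = -1359611/426615 - 4743 = -2024794556/426615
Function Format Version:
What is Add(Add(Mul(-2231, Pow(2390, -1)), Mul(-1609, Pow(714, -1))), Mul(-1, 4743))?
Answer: Rational(-2024794556, 426615) ≈ -4746.2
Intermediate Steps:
Add(Add(Mul(-2231, Pow(2390, -1)), Mul(-1609, Pow(714, -1))), Mul(-1, 4743)) = Add(Add(Mul(-2231, Rational(1, 2390)), Mul(-1609, Rational(1, 714))), -4743) = Add(Add(Rational(-2231, 2390), Rational(-1609, 714)), -4743) = Add(Rational(-1359611, 426615), -4743) = Rational(-2024794556, 426615)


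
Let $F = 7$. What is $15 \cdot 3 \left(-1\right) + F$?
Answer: $-38$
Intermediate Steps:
$15 \cdot 3 \left(-1\right) + F = 15 \cdot 3 \left(-1\right) + 7 = 15 \left(-3\right) + 7 = -45 + 7 = -38$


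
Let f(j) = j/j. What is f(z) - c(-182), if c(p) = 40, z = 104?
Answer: -39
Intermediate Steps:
f(j) = 1
f(z) - c(-182) = 1 - 1*40 = 1 - 40 = -39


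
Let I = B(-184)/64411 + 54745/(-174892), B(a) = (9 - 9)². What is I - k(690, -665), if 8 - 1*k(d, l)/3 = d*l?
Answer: -240751834753/174892 ≈ -1.3766e+6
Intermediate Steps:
k(d, l) = 24 - 3*d*l
B(a) = 0 (B(a) = 0² = 0)
I = -54745/174892 (I = 0/64411 + 54745/(-174892) = 0*(1/64411) + 54745*(-1/174892) = 0 - 54745/174892 = -54745/174892 ≈ -0.31302)
I - k(690, -665) = -54745/174892 - (24 - 3*690*(-665)) = -54745/174892 - (24 + 1376550) = -54745/174892 - 1*1376574 = -54745/174892 - 1376574 = -240751834753/174892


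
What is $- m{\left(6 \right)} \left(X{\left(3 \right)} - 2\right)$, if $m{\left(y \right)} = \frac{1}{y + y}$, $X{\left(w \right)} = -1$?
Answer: $\frac{1}{4} \approx 0.25$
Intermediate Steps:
$m{\left(y \right)} = \frac{1}{2 y}$
$- m{\left(6 \right)} \left(X{\left(3 \right)} - 2\right) = - \frac{1}{2 \cdot 6} \left(-1 - 2\right) = - \frac{1}{2} \cdot \frac{1}{6} \left(-1 - 2\right) = - \frac{-1 + \left(-3 + 1\right)}{12} = - \frac{-1 - 2}{12} = - \frac{-3}{12} = \left(-1\right) \left(- \frac{1}{4}\right) = \frac{1}{4}$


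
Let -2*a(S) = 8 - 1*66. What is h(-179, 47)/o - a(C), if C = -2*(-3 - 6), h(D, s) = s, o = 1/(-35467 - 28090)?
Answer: -2987208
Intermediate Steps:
o = -1/63557 (o = 1/(-63557) = -1/63557 ≈ -1.5734e-5)
C = 18 (C = -2*(-9) = 18)
a(S) = 29 (a(S) = -(8 - 1*66)/2 = -(8 - 66)/2 = -1/2*(-58) = 29)
h(-179, 47)/o - a(C) = 47/(-1/63557) - 1*29 = 47*(-63557) - 29 = -2987179 - 29 = -2987208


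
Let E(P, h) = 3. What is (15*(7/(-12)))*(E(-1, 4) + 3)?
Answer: -105/2 ≈ -52.500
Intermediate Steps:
(15*(7/(-12)))*(E(-1, 4) + 3) = (15*(7/(-12)))*(3 + 3) = (15*(7*(-1/12)))*6 = (15*(-7/12))*6 = -35/4*6 = -105/2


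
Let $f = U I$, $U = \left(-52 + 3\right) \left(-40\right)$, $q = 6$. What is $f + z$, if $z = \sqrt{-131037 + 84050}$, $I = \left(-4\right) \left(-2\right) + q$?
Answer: $27440 + i \sqrt{46987} \approx 27440.0 + 216.76 i$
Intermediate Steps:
$I = 14$ ($I = \left(-4\right) \left(-2\right) + 6 = 8 + 6 = 14$)
$U = 1960$ ($U = \left(-49\right) \left(-40\right) = 1960$)
$z = i \sqrt{46987}$ ($z = \sqrt{-46987} = i \sqrt{46987} \approx 216.76 i$)
$f = 27440$ ($f = 1960 \cdot 14 = 27440$)
$f + z = 27440 + i \sqrt{46987}$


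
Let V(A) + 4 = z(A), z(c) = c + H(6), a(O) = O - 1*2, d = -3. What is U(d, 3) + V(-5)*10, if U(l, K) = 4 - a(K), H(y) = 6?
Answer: -27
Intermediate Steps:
a(O) = -2 + O (a(O) = O - 2 = -2 + O)
U(l, K) = 6 - K (U(l, K) = 4 - (-2 + K) = 4 + (2 - K) = 6 - K)
z(c) = 6 + c (z(c) = c + 6 = 6 + c)
V(A) = 2 + A (V(A) = -4 + (6 + A) = 2 + A)
U(d, 3) + V(-5)*10 = (6 - 1*3) + (2 - 5)*10 = (6 - 3) - 3*10 = 3 - 30 = -27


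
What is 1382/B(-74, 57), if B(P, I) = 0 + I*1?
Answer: 1382/57 ≈ 24.246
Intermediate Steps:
B(P, I) = I (B(P, I) = 0 + I = I)
1382/B(-74, 57) = 1382/57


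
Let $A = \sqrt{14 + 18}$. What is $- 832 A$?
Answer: $- 3328 \sqrt{2} \approx -4706.5$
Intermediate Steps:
$A = 4 \sqrt{2}$ ($A = \sqrt{32} = 4 \sqrt{2} \approx 5.6569$)
$- 832 A = - 832 \cdot 4 \sqrt{2} = - 3328 \sqrt{2}$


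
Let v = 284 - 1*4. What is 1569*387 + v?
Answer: 607483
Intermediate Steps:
v = 280 (v = 284 - 4 = 280)
1569*387 + v = 1569*387 + 280 = 607203 + 280 = 607483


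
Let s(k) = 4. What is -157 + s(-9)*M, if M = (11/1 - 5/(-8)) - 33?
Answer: -485/2 ≈ -242.50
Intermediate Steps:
M = -171/8 (M = (11*1 - 5*(-1/8)) - 33 = (11 + 5/8) - 33 = 93/8 - 33 = -171/8 ≈ -21.375)
-157 + s(-9)*M = -157 + 4*(-171/8) = -157 - 171/2 = -485/2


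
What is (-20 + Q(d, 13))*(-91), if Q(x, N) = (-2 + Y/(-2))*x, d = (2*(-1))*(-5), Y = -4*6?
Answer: -7280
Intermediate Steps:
Y = -24
d = 10 (d = -2*(-5) = 10)
Q(x, N) = 10*x (Q(x, N) = (-2 - 24/(-2))*x = (-2 - 24*(-½))*x = (-2 + 12)*x = 10*x)
(-20 + Q(d, 13))*(-91) = (-20 + 10*10)*(-91) = (-20 + 100)*(-91) = 80*(-91) = -7280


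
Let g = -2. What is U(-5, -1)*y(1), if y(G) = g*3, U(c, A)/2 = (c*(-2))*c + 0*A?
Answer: 600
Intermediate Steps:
U(c, A) = -4*c² (U(c, A) = 2*((c*(-2))*c + 0*A) = 2*((-2*c)*c + 0) = 2*(-2*c² + 0) = 2*(-2*c²) = -4*c²)
y(G) = -6 (y(G) = -2*3 = -6)
U(-5, -1)*y(1) = -4*(-5)²*(-6) = -4*25*(-6) = -100*(-6) = 600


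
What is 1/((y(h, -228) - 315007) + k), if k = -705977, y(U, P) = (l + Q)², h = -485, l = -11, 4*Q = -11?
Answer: -16/16332719 ≈ -9.7963e-7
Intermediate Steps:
Q = -11/4 (Q = (¼)*(-11) = -11/4 ≈ -2.7500)
y(U, P) = 3025/16 (y(U, P) = (-11 - 11/4)² = (-55/4)² = 3025/16)
1/((y(h, -228) - 315007) + k) = 1/((3025/16 - 315007) - 705977) = 1/(-5037087/16 - 705977) = 1/(-16332719/16) = -16/16332719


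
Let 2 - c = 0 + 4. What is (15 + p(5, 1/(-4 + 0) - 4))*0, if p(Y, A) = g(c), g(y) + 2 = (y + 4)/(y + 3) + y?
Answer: 0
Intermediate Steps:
c = -2 (c = 2 - (0 + 4) = 2 - 1*4 = 2 - 4 = -2)
g(y) = -2 + y + (4 + y)/(3 + y) (g(y) = -2 + ((y + 4)/(y + 3) + y) = -2 + ((4 + y)/(3 + y) + y) = -2 + (y + (4 + y)/(3 + y)) = -2 + y + (4 + y)/(3 + y))
p(Y, A) = -2 (p(Y, A) = (-2 + (-2)² + 2*(-2))/(3 - 2) = (-2 + 4 - 4)/1 = 1*(-2) = -2)
(15 + p(5, 1/(-4 + 0) - 4))*0 = (15 - 2)*0 = 13*0 = 0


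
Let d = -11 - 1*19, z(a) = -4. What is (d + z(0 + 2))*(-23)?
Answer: 782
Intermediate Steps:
d = -30 (d = -11 - 19 = -30)
(d + z(0 + 2))*(-23) = (-30 - 4)*(-23) = -34*(-23) = 782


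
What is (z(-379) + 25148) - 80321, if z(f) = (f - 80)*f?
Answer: 118788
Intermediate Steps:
z(f) = f*(-80 + f) (z(f) = (-80 + f)*f = f*(-80 + f))
(z(-379) + 25148) - 80321 = (-379*(-80 - 379) + 25148) - 80321 = (-379*(-459) + 25148) - 80321 = (173961 + 25148) - 80321 = 199109 - 80321 = 118788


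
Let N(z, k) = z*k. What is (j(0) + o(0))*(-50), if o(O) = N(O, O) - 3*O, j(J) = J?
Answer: 0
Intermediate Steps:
N(z, k) = k*z
o(O) = O² - 3*O (o(O) = O*O - 3*O = O² - 3*O)
(j(0) + o(0))*(-50) = (0 + 0*(-3 + 0))*(-50) = (0 + 0*(-3))*(-50) = (0 + 0)*(-50) = 0*(-50) = 0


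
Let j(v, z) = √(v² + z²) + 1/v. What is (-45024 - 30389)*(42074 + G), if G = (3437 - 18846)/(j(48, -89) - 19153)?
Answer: -2681707254124504213426/845167993249 - 13386688323840*√409/845167993249 ≈ -3.1730e+9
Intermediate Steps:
j(v, z) = 1/v + √(v² + z²)
G = -15409/(-919343/48 + 5*√409) (G = (3437 - 18846)/((1/48 + √(48² + (-89)²)) - 19153) = -15409/((1/48 + √(2304 + 7921)) - 19153) = -15409/((1/48 + √10225) - 19153) = -15409/((1/48 + 5*√409) - 19153) = -15409/(-919343/48 + 5*√409) ≈ 0.80879)
(-45024 - 30389)*(42074 + G) = (-45024 - 30389)*(42074 + (679975501776/845167993249 + 177511680*√409/845167993249)) = -75413*(35560278123460202/845167993249 + 177511680*√409/845167993249) = -2681707254124504213426/845167993249 - 13386688323840*√409/845167993249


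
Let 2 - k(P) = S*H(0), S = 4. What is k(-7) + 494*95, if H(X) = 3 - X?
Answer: 46920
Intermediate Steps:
k(P) = -10 (k(P) = 2 - 4*(3 - 1*0) = 2 - 4*(3 + 0) = 2 - 4*3 = 2 - 1*12 = 2 - 12 = -10)
k(-7) + 494*95 = -10 + 494*95 = -10 + 46930 = 46920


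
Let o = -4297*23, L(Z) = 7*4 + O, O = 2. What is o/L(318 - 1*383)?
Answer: -98831/30 ≈ -3294.4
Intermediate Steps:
L(Z) = 30 (L(Z) = 7*4 + 2 = 28 + 2 = 30)
o = -98831
o/L(318 - 1*383) = -98831/30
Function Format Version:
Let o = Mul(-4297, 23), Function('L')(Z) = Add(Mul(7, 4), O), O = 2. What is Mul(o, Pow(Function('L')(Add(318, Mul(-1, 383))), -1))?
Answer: Rational(-98831, 30) ≈ -3294.4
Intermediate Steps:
Function('L')(Z) = 30 (Function('L')(Z) = Add(Mul(7, 4), 2) = Add(28, 2) = 30)
o = -98831
Mul(o, Pow(Function('L')(Add(318, Mul(-1, 383))), -1)) = Mul(-98831, Pow(30, -1)) = Mul(-98831, Rational(1, 30)) = Rational(-98831, 30)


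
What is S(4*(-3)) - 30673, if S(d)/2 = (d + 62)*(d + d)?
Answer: -33073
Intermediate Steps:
S(d) = 4*d*(62 + d) (S(d) = 2*((d + 62)*(d + d)) = 2*((62 + d)*(2*d)) = 2*(2*d*(62 + d)) = 4*d*(62 + d))
S(4*(-3)) - 30673 = 4*(4*(-3))*(62 + 4*(-3)) - 30673 = 4*(-12)*(62 - 12) - 30673 = 4*(-12)*50 - 30673 = -2400 - 30673 = -33073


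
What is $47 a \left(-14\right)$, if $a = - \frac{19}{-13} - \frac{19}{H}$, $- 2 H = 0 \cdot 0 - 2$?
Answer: $\frac{150024}{13} \approx 11540.0$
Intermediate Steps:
$H = 1$ ($H = - \frac{0 \cdot 0 - 2}{2} = - \frac{0 - 2}{2} = \left(- \frac{1}{2}\right) \left(-2\right) = 1$)
$a = - \frac{228}{13}$ ($a = - \frac{19}{-13} - \frac{19}{1} = \left(-19\right) \left(- \frac{1}{13}\right) - 19 = \frac{19}{13} - 19 = - \frac{228}{13} \approx -17.538$)
$47 a \left(-14\right) = 47 \left(- \frac{228}{13}\right) \left(-14\right) = \left(- \frac{10716}{13}\right) \left(-14\right) = \frac{150024}{13}$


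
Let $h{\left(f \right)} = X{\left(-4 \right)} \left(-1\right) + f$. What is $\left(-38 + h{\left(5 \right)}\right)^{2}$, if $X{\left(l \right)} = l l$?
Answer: $2401$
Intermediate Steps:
$X{\left(l \right)} = l^{2}$
$h{\left(f \right)} = -16 + f$ ($h{\left(f \right)} = \left(-4\right)^{2} \left(-1\right) + f = 16 \left(-1\right) + f = -16 + f$)
$\left(-38 + h{\left(5 \right)}\right)^{2} = \left(-38 + \left(-16 + 5\right)\right)^{2} = \left(-38 - 11\right)^{2} = \left(-49\right)^{2} = 2401$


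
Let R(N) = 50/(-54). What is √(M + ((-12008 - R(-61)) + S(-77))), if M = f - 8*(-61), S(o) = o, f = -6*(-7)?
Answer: 2*I*√233970/9 ≈ 107.49*I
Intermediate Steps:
R(N) = -25/27 (R(N) = 50*(-1/54) = -25/27)
f = 42
M = 530 (M = 42 - 8*(-61) = 42 + 488 = 530)
√(M + ((-12008 - R(-61)) + S(-77))) = √(530 + ((-12008 - 1*(-25/27)) - 77)) = √(530 + ((-12008 + 25/27) - 77)) = √(530 + (-324191/27 - 77)) = √(530 - 326270/27) = √(-311960/27) = 2*I*√233970/9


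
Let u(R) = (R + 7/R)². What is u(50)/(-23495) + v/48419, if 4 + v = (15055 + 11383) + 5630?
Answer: 1579043412469/2844011012500 ≈ 0.55522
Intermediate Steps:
v = 32064 (v = -4 + ((15055 + 11383) + 5630) = -4 + (26438 + 5630) = -4 + 32068 = 32064)
u(50)/(-23495) + v/48419 = ((7 + 50²)²/50²)/(-23495) + 32064/48419 = ((7 + 2500)²/2500)*(-1/23495) + 32064*(1/48419) = ((1/2500)*2507²)*(-1/23495) + 32064/48419 = ((1/2500)*6285049)*(-1/23495) + 32064/48419 = (6285049/2500)*(-1/23495) + 32064/48419 = -6285049/58737500 + 32064/48419 = 1579043412469/2844011012500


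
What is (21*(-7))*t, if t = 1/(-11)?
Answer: 147/11 ≈ 13.364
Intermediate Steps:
t = -1/11 ≈ -0.090909
(21*(-7))*t = (21*(-7))*(-1/11) = -147*(-1/11) = 147/11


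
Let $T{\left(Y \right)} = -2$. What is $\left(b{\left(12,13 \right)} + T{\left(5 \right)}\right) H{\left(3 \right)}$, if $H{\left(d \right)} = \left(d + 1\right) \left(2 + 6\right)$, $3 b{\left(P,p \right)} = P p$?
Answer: $1600$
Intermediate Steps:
$b{\left(P,p \right)} = \frac{P p}{3}$
$H{\left(d \right)} = 8 + 8 d$ ($H{\left(d \right)} = \left(1 + d\right) 8 = 8 + 8 d$)
$\left(b{\left(12,13 \right)} + T{\left(5 \right)}\right) H{\left(3 \right)} = \left(\frac{1}{3} \cdot 12 \cdot 13 - 2\right) \left(8 + 8 \cdot 3\right) = \left(52 - 2\right) \left(8 + 24\right) = 50 \cdot 32 = 1600$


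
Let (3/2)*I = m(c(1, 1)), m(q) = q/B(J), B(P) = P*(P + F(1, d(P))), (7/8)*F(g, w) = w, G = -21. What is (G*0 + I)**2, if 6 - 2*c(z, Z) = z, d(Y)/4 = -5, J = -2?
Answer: 1225/1089936 ≈ 0.0011239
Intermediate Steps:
d(Y) = -20 (d(Y) = 4*(-5) = -20)
F(g, w) = 8*w/7
c(z, Z) = 3 - z/2
B(P) = P*(-160/7 + P) (B(P) = P*(P + (8/7)*(-20)) = P*(P - 160/7) = P*(-160/7 + P))
m(q) = 7*q/348 (m(q) = q/(((1/7)*(-2)*(-160 + 7*(-2)))) = q/(((1/7)*(-2)*(-160 - 14))) = q/(((1/7)*(-2)*(-174))) = q/(348/7) = q*(7/348) = 7*q/348)
I = 35/1044 (I = 2*(7*(3 - 1/2*1)/348)/3 = 2*(7*(3 - 1/2)/348)/3 = 2*((7/348)*(5/2))/3 = (2/3)*(35/696) = 35/1044 ≈ 0.033525)
(G*0 + I)**2 = (-21*0 + 35/1044)**2 = (0 + 35/1044)**2 = (35/1044)**2 = 1225/1089936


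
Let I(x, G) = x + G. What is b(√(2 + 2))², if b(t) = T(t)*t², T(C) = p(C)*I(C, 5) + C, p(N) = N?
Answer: 4096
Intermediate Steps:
I(x, G) = G + x
T(C) = C + C*(5 + C) (T(C) = C*(5 + C) + C = C + C*(5 + C))
b(t) = t³*(6 + t) (b(t) = (t*(6 + t))*t² = t³*(6 + t))
b(√(2 + 2))² = ((√(2 + 2))³*(6 + √(2 + 2)))² = ((√4)³*(6 + √4))² = (2³*(6 + 2))² = (8*8)² = 64² = 4096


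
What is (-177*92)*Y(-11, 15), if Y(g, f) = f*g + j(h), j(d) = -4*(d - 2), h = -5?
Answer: 2230908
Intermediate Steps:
j(d) = 8 - 4*d (j(d) = -4*(-2 + d) = 8 - 4*d)
Y(g, f) = 28 + f*g (Y(g, f) = f*g + (8 - 4*(-5)) = f*g + (8 + 20) = f*g + 28 = 28 + f*g)
(-177*92)*Y(-11, 15) = (-177*92)*(28 + 15*(-11)) = -16284*(28 - 165) = -16284*(-137) = 2230908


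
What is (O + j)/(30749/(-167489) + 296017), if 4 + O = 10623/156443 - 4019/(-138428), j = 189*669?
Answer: 949497344156550947/2222980342153312432 ≈ 0.42713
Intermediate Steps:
j = 126441
O = -84525101355/21656091604 (O = -4 + (10623/156443 - 4019/(-138428)) = -4 + (10623*(1/156443) - 4019*(-1/138428)) = -4 + (10623/156443 + 4019/138428) = -4 + 2099265061/21656091604 = -84525101355/21656091604 ≈ -3.9031)
(O + j)/(30749/(-167489) + 296017) = (-84525101355/21656091604 + 126441)/(30749/(-167489) + 296017) = 2738133353400009/(21656091604*(30749*(-1/167489) + 296017)) = 2738133353400009/(21656091604*(-30749/167489 + 296017)) = 2738133353400009/(21656091604*(49579560564/167489)) = (2738133353400009/21656091604)*(167489/49579560564) = 949497344156550947/2222980342153312432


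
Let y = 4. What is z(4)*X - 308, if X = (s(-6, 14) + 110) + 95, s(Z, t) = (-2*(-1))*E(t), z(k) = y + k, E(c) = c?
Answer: 1556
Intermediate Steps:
z(k) = 4 + k
s(Z, t) = 2*t (s(Z, t) = (-2*(-1))*t = 2*t)
X = 233 (X = (2*14 + 110) + 95 = (28 + 110) + 95 = 138 + 95 = 233)
z(4)*X - 308 = (4 + 4)*233 - 308 = 8*233 - 308 = 1864 - 308 = 1556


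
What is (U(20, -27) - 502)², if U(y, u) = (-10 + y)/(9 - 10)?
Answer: 262144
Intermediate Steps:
U(y, u) = 10 - y (U(y, u) = (-10 + y)/(-1) = (-10 + y)*(-1) = 10 - y)
(U(20, -27) - 502)² = ((10 - 1*20) - 502)² = ((10 - 20) - 502)² = (-10 - 502)² = (-512)² = 262144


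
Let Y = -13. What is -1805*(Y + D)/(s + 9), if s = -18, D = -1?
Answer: -25270/9 ≈ -2807.8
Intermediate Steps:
-1805*(Y + D)/(s + 9) = -1805*(-13 - 1)/(-18 + 9) = -(-25270)/(-9) = -(-25270)*(-1)/9 = -1805*14/9 = -25270/9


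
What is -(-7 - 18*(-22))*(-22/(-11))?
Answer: -778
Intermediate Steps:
-(-7 - 18*(-22))*(-22/(-11)) = -(-7 + 396)*(-22*(-1)/11) = -389*(-2*(-1)) = -389*2 = -1*778 = -778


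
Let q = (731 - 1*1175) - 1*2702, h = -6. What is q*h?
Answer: 18876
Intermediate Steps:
q = -3146 (q = (731 - 1175) - 2702 = -444 - 2702 = -3146)
q*h = -3146*(-6) = 18876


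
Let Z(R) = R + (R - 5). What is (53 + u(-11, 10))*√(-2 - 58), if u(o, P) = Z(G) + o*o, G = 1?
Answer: 342*I*√15 ≈ 1324.6*I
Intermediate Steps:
Z(R) = -5 + 2*R (Z(R) = R + (-5 + R) = -5 + 2*R)
u(o, P) = -3 + o² (u(o, P) = (-5 + 2*1) + o*o = (-5 + 2) + o² = -3 + o²)
(53 + u(-11, 10))*√(-2 - 58) = (53 + (-3 + (-11)²))*√(-2 - 58) = (53 + (-3 + 121))*√(-60) = (53 + 118)*(2*I*√15) = 171*(2*I*√15) = 342*I*√15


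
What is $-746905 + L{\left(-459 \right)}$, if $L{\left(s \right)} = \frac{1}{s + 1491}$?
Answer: $- \frac{770805959}{1032} \approx -7.4691 \cdot 10^{5}$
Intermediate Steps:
$L{\left(s \right)} = \frac{1}{1491 + s}$
$-746905 + L{\left(-459 \right)} = -746905 + \frac{1}{1491 - 459} = -746905 + \frac{1}{1032} = - \frac{770805959}{1032}$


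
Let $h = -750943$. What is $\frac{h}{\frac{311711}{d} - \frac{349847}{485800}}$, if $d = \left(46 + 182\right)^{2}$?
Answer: $- \frac{2370523094881200}{16655344669} \approx -1.4233 \cdot 10^{5}$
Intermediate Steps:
$d = 51984$ ($d = 228^{2} = 51984$)
$\frac{h}{\frac{311711}{d} - \frac{349847}{485800}} = - \frac{750943}{\frac{311711}{51984} - \frac{349847}{485800}} = - \frac{750943}{\frac{16655344669}{3156728400}} = \left(-750943\right) \frac{3156728400}{16655344669} = - \frac{2370523094881200}{16655344669}$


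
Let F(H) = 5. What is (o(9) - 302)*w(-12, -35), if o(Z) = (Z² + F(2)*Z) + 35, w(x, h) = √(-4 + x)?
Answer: -564*I ≈ -564.0*I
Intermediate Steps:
o(Z) = 35 + Z² + 5*Z (o(Z) = (Z² + 5*Z) + 35 = 35 + Z² + 5*Z)
(o(9) - 302)*w(-12, -35) = ((35 + 9² + 5*9) - 302)*√(-4 - 12) = ((35 + 81 + 45) - 302)*√(-16) = (161 - 302)*(4*I) = -564*I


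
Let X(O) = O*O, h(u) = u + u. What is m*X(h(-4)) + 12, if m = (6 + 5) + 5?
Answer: 1036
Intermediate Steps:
h(u) = 2*u
X(O) = O²
m = 16 (m = 11 + 5 = 16)
m*X(h(-4)) + 12 = 16*(2*(-4))² + 12 = 16*(-8)² + 12 = 16*64 + 12 = 1024 + 12 = 1036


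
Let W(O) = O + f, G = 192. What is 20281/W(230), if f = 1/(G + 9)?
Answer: 4076481/46231 ≈ 88.176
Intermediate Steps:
f = 1/201 (f = 1/(192 + 9) = 1/201 ≈ 0.0049751)
W(O) = 1/201 + O (W(O) = O + 1/201 = 1/201 + O)
20281/W(230) = 20281/(1/201 + 230) = 20281/(46231/201) = 20281*(201/46231) = 4076481/46231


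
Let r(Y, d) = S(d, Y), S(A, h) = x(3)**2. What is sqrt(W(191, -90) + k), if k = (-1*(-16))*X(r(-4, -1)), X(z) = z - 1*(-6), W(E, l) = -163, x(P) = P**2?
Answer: sqrt(1229) ≈ 35.057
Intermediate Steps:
S(A, h) = 81 (S(A, h) = (3**2)**2 = 9**2 = 81)
r(Y, d) = 81
X(z) = 6 + z (X(z) = z + 6 = 6 + z)
k = 1392 (k = (-1*(-16))*(6 + 81) = 16*87 = 1392)
sqrt(W(191, -90) + k) = sqrt(-163 + 1392) = sqrt(1229)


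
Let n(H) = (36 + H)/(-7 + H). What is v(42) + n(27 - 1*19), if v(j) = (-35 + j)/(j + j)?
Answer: 529/12 ≈ 44.083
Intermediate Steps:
v(j) = (-35 + j)/(2*j) (v(j) = (-35 + j)/((2*j)) = (-35 + j)*(1/(2*j)) = (-35 + j)/(2*j))
n(H) = (36 + H)/(-7 + H)
v(42) + n(27 - 1*19) = (½)*(-35 + 42)/42 + (36 + (27 - 1*19))/(-7 + (27 - 1*19)) = (½)*(1/42)*7 + (36 + (27 - 19))/(-7 + (27 - 19)) = 1/12 + (36 + 8)/(-7 + 8) = 1/12 + 44/1 = 1/12 + 1*44 = 1/12 + 44 = 529/12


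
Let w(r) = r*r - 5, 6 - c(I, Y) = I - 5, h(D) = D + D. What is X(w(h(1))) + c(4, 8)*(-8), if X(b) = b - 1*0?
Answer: -57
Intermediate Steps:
h(D) = 2*D
c(I, Y) = 11 - I (c(I, Y) = 6 - (I - 5) = 6 - (-5 + I) = 6 + (5 - I) = 11 - I)
w(r) = -5 + r**2 (w(r) = r**2 - 5 = -5 + r**2)
X(b) = b (X(b) = b + 0 = b)
X(w(h(1))) + c(4, 8)*(-8) = (-5 + (2*1)**2) + (11 - 1*4)*(-8) = (-5 + 2**2) + (11 - 4)*(-8) = (-5 + 4) + 7*(-8) = -1 - 56 = -57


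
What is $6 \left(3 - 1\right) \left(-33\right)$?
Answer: $-396$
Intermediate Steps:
$6 \left(3 - 1\right) \left(-33\right) = 6 \cdot 2 \left(-33\right) = 12 \left(-33\right) = -396$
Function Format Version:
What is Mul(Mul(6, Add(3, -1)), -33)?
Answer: -396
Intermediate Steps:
Mul(Mul(6, Add(3, -1)), -33) = Mul(Mul(6, 2), -33) = Mul(12, -33) = -396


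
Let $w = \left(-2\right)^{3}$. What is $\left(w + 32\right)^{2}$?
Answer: $576$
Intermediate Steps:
$w = -8$
$\left(w + 32\right)^{2} = \left(-8 + 32\right)^{2} = 24^{2} = 576$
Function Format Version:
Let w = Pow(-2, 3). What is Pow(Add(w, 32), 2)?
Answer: 576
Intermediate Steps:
w = -8
Pow(Add(w, 32), 2) = Pow(Add(-8, 32), 2) = Pow(24, 2) = 576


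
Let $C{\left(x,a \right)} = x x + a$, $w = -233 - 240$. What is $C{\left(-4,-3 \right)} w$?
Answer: $-6149$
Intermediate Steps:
$w = -473$ ($w = -233 - 240 = -473$)
$C{\left(x,a \right)} = a + x^{2}$ ($C{\left(x,a \right)} = x^{2} + a = a + x^{2}$)
$C{\left(-4,-3 \right)} w = \left(-3 + \left(-4\right)^{2}\right) \left(-473\right) = \left(-3 + 16\right) \left(-473\right) = 13 \left(-473\right) = -6149$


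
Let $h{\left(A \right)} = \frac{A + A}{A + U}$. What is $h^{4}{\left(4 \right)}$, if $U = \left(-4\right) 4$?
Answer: $\frac{16}{81} \approx 0.19753$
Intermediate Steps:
$U = -16$
$h{\left(A \right)} = \frac{2 A}{-16 + A}$ ($h{\left(A \right)} = \frac{A + A}{A - 16} = \frac{2 A}{-16 + A}$)
$h^{4}{\left(4 \right)} = \left(2 \cdot 4 \frac{1}{-16 + 4}\right)^{4} = \left(2 \cdot 4 \frac{1}{-12}\right)^{4} = \left(2 \cdot 4 \left(- \frac{1}{12}\right)\right)^{4} = \left(- \frac{2}{3}\right)^{4} = \frac{16}{81}$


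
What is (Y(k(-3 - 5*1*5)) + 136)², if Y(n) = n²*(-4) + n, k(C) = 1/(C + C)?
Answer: 11365478881/614656 ≈ 18491.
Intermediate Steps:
k(C) = 1/(2*C)
Y(n) = n - 4*n² (Y(n) = -4*n² + n = n - 4*n²)
(Y(k(-3 - 5*1*5)) + 136)² = ((1/(2*(-3 - 5*1*5)))*(1 - 2/(-3 - 5*1*5)) + 136)² = ((1/(2*(-3 - 5*5)))*(1 - 2/(-3 - 5*5)) + 136)² = ((1/(2*(-3 - 25)))*(1 - 2/(-3 - 25)) + 136)² = (((½)/(-28))*(1 - 2/(-28)) + 136)² = (((½)*(-1/28))*(1 - 2*(-1)/28) + 136)² = (-(1 - 4*(-1/56))/56 + 136)² = (-(1 + 1/14)/56 + 136)² = (-1/56*15/14 + 136)² = (-15/784 + 136)² = (106609/784)² = 11365478881/614656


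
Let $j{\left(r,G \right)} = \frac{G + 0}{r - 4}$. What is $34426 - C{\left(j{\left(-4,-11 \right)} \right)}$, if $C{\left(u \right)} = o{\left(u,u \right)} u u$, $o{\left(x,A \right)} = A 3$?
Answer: $\frac{17622119}{512} \approx 34418.0$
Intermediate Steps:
$o{\left(x,A \right)} = 3 A$
$j{\left(r,G \right)} = \frac{G}{-4 + r}$
$C{\left(u \right)} = 3 u^{3}$ ($C{\left(u \right)} = 3 u u u = 3 u^{2} u = 3 u^{3}$)
$34426 - C{\left(j{\left(-4,-11 \right)} \right)} = 34426 - 3 \left(- \frac{11}{-4 - 4}\right)^{3} = 34426 - 3 \left(- \frac{11}{-8}\right)^{3} = 34426 - 3 \left(\left(-11\right) \left(- \frac{1}{8}\right)\right)^{3} = 34426 - 3 \left(\frac{11}{8}\right)^{3} = 34426 - 3 \cdot \frac{1331}{512} = 34426 - \frac{3993}{512} = \frac{17622119}{512}$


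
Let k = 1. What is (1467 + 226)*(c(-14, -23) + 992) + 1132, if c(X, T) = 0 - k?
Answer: 1678895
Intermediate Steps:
c(X, T) = -1 (c(X, T) = 0 - 1*1 = 0 - 1 = -1)
(1467 + 226)*(c(-14, -23) + 992) + 1132 = (1467 + 226)*(-1 + 992) + 1132 = 1693*991 + 1132 = 1677763 + 1132 = 1678895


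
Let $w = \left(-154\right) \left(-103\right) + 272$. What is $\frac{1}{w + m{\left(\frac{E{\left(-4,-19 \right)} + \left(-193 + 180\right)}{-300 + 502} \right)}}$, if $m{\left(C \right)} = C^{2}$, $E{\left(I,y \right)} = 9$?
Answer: $\frac{10201}{164582938} \approx 6.1981 \cdot 10^{-5}$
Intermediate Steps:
$w = 16134$ ($w = 15862 + 272 = 16134$)
$\frac{1}{w + m{\left(\frac{E{\left(-4,-19 \right)} + \left(-193 + 180\right)}{-300 + 502} \right)}} = \frac{1}{16134 + \left(\frac{9 + \left(-193 + 180\right)}{-300 + 502}\right)^{2}} = \frac{1}{16134 + \left(\frac{9 - 13}{202}\right)^{2}} = \frac{1}{16134 + \left(\left(-4\right) \frac{1}{202}\right)^{2}} = \frac{1}{16134 + \left(- \frac{2}{101}\right)^{2}} = \frac{1}{16134 + \frac{4}{10201}} = \frac{1}{\frac{164582938}{10201}} = \frac{10201}{164582938}$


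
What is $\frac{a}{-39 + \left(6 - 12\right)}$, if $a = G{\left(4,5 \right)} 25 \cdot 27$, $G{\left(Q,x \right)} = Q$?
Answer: $-60$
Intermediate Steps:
$a = 2700$ ($a = 4 \cdot 25 \cdot 27 = 100 \cdot 27 = 2700$)
$\frac{a}{-39 + \left(6 - 12\right)} = \frac{1}{-39 + \left(6 - 12\right)} 2700 = \frac{1}{-39 - 6} \cdot 2700 = \frac{1}{-45} \cdot 2700 = \left(- \frac{1}{45}\right) 2700 = -60$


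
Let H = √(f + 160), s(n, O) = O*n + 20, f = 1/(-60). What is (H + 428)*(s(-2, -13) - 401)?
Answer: -151940 - 71*√143985/6 ≈ -1.5643e+5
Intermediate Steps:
f = -1/60 ≈ -0.016667
s(n, O) = 20 + O*n
H = √143985/30 (H = √(-1/60 + 160) = √(9599/60) = √143985/30 ≈ 12.648)
(H + 428)*(s(-2, -13) - 401) = (√143985/30 + 428)*((20 - 13*(-2)) - 401) = (428 + √143985/30)*((20 + 26) - 401) = (428 + √143985/30)*(46 - 401) = (428 + √143985/30)*(-355) = -151940 - 71*√143985/6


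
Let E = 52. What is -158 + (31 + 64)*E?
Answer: 4782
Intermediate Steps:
-158 + (31 + 64)*E = -158 + (31 + 64)*52 = -158 + 95*52 = -158 + 4940 = 4782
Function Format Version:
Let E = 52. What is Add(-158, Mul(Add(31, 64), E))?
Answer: 4782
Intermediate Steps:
Add(-158, Mul(Add(31, 64), E)) = Add(-158, Mul(Add(31, 64), 52)) = Add(-158, Mul(95, 52)) = Add(-158, 4940) = 4782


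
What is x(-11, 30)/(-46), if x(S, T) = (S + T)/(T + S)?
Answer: -1/46 ≈ -0.021739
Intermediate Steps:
x(S, T) = 1 (x(S, T) = (S + T)/(S + T) = 1)
x(-11, 30)/(-46) = 1/(-46) = 1*(-1/46) = -1/46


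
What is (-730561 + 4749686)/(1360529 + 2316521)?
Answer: 160765/147082 ≈ 1.0930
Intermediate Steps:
(-730561 + 4749686)/(1360529 + 2316521) = 4019125/3677050 = 4019125*(1/3677050) = 160765/147082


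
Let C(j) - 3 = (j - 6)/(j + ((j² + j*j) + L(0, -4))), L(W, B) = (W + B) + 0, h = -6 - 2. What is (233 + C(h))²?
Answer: 187169761/3364 ≈ 55639.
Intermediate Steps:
h = -8
L(W, B) = B + W (L(W, B) = (B + W) + 0 = B + W)
C(j) = 3 + (-6 + j)/(-4 + j + 2*j²) (C(j) = 3 + (j - 6)/(j + ((j² + j*j) + (-4 + 0))) = 3 + (-6 + j)/(j + ((j² + j²) - 4)) = 3 + (-6 + j)/(j + (2*j² - 4)) = 3 + (-6 + j)/(j + (-4 + 2*j²)) = 3 + (-6 + j)/(-4 + j + 2*j²))
(233 + C(h))² = (233 + 2*(-9 + 2*(-8) + 3*(-8)²)/(-4 - 8 + 2*(-8)²))² = (233 + 2*(-9 - 16 + 3*64)/(-4 - 8 + 2*64))² = (233 + 2*(-9 - 16 + 192)/(-4 - 8 + 128))² = (233 + 2*167/116)² = (233 + 2*(1/116)*167)² = (233 + 167/58)² = (13681/58)² = 187169761/3364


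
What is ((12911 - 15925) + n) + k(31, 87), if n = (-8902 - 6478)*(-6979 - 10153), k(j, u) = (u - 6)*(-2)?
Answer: 263486984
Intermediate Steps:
k(j, u) = 12 - 2*u (k(j, u) = (-6 + u)*(-2) = 12 - 2*u)
n = 263490160 (n = -15380*(-17132) = 263490160)
((12911 - 15925) + n) + k(31, 87) = ((12911 - 15925) + 263490160) + (12 - 2*87) = (-3014 + 263490160) + (12 - 174) = 263487146 - 162 = 263486984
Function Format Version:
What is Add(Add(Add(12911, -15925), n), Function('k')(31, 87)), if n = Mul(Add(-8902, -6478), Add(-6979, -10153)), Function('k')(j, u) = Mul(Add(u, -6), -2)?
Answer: 263486984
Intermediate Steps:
Function('k')(j, u) = Add(12, Mul(-2, u)) (Function('k')(j, u) = Mul(Add(-6, u), -2) = Add(12, Mul(-2, u)))
n = 263490160 (n = Mul(-15380, -17132) = 263490160)
Add(Add(Add(12911, -15925), n), Function('k')(31, 87)) = Add(Add(Add(12911, -15925), 263490160), Add(12, Mul(-2, 87))) = Add(Add(-3014, 263490160), Add(12, -174)) = Add(263487146, -162) = 263486984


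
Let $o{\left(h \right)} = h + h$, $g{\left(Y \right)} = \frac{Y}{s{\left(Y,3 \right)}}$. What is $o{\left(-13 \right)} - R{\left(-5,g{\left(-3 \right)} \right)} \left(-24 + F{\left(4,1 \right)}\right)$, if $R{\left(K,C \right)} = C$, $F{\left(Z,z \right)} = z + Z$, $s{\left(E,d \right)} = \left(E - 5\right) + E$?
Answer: $- \frac{229}{11} \approx -20.818$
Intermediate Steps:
$s{\left(E,d \right)} = -5 + 2 E$ ($s{\left(E,d \right)} = \left(-5 + E\right) + E = -5 + 2 E$)
$g{\left(Y \right)} = \frac{Y}{-5 + 2 Y}$
$F{\left(Z,z \right)} = Z + z$
$o{\left(h \right)} = 2 h$
$o{\left(-13 \right)} - R{\left(-5,g{\left(-3 \right)} \right)} \left(-24 + F{\left(4,1 \right)}\right) = 2 \left(-13\right) - - \frac{3}{-5 + 2 \left(-3\right)} \left(-24 + \left(4 + 1\right)\right) = -26 - - \frac{3}{-5 - 6} \left(-24 + 5\right) = -26 - - \frac{3}{-11} \left(-19\right) = -26 - \left(-3\right) \left(- \frac{1}{11}\right) \left(-19\right) = -26 - \frac{3}{11} \left(-19\right) = -26 - - \frac{57}{11} = -26 + \frac{57}{11} = - \frac{229}{11}$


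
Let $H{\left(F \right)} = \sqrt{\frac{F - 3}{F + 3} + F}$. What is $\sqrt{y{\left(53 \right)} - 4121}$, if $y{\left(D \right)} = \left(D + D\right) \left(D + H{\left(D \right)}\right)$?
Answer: $\frac{\sqrt{73353 + 371 \sqrt{10563}}}{7} \approx 47.699$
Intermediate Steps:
$H{\left(F \right)} = \sqrt{F + \frac{-3 + F}{3 + F}}$ ($H{\left(F \right)} = \sqrt{\frac{-3 + F}{3 + F} + F} = \sqrt{F + \frac{-3 + F}{3 + F}}$)
$y{\left(D \right)} = 2 D \left(D + \sqrt{\frac{-3 + D + D \left(3 + D\right)}{3 + D}}\right)$ ($y{\left(D \right)} = \left(D + D\right) \left(D + \sqrt{\frac{-3 + D + D \left(3 + D\right)}{3 + D}}\right) = 2 D \left(D + \sqrt{\frac{-3 + D + D \left(3 + D\right)}{3 + D}}\right)$)
$\sqrt{y{\left(53 \right)} - 4121} = \sqrt{2 \cdot 53 \left(53 + \sqrt{\frac{-3 + 53 + 53 \left(3 + 53\right)}{3 + 53}}\right) - 4121} = \sqrt{2 \cdot 53 \left(53 + \sqrt{\frac{-3 + 53 + 53 \cdot 56}{56}}\right) - 4121} = \sqrt{2 \cdot 53 \left(53 + \sqrt{\frac{-3 + 53 + 2968}{56}}\right) - 4121} = \sqrt{2 \cdot 53 \left(53 + \sqrt{\frac{1}{56} \cdot 3018}\right) - 4121} = \sqrt{2 \cdot 53 \left(53 + \sqrt{\frac{1509}{28}}\right) - 4121} = \sqrt{2 \cdot 53 \left(53 + \frac{\sqrt{10563}}{14}\right) - 4121} = \sqrt{\left(5618 + \frac{53 \sqrt{10563}}{7}\right) - 4121} = \sqrt{1497 + \frac{53 \sqrt{10563}}{7}}$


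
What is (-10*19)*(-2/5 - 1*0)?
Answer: 76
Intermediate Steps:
(-10*19)*(-2/5 - 1*0) = -190*(-2*⅕ + 0) = -190*(-⅖ + 0) = -190*(-⅖) = 76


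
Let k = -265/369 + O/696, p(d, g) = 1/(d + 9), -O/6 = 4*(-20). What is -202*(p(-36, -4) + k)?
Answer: 425008/32103 ≈ 13.239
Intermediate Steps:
O = 480 (O = -24*(-20) = -6*(-80) = 480)
p(d, g) = 1/(9 + d)
k = -305/10701 (k = -265/369 + 480/696 = -265*1/369 + 480*(1/696) = -265/369 + 20/29 = -305/10701 ≈ -0.028502)
-202*(p(-36, -4) + k) = -202*(1/(9 - 36) - 305/10701) = -202*(1/(-27) - 305/10701) = -202*(-1/27 - 305/10701) = -202*(-2104/32103) = 425008/32103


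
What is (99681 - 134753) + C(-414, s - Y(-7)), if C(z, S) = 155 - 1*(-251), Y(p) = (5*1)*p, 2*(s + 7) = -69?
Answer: -34666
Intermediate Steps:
s = -83/2 (s = -7 + (½)*(-69) = -7 - 69/2 = -83/2 ≈ -41.500)
Y(p) = 5*p
C(z, S) = 406 (C(z, S) = 155 + 251 = 406)
(99681 - 134753) + C(-414, s - Y(-7)) = (99681 - 134753) + 406 = -35072 + 406 = -34666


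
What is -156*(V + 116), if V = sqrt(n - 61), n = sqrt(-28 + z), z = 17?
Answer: -18096 - 156*sqrt(-61 + I*sqrt(11)) ≈ -18129.0 - 1218.8*I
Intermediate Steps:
n = I*sqrt(11) (n = sqrt(-28 + 17) = sqrt(-11) = I*sqrt(11) ≈ 3.3166*I)
V = sqrt(-61 + I*sqrt(11)) (V = sqrt(I*sqrt(11) - 61) = sqrt(-61 + I*sqrt(11)) ≈ 0.21225 + 7.8131*I)
-156*(V + 116) = -156*(sqrt(-61 + I*sqrt(11)) + 116) = -156*(116 + sqrt(-61 + I*sqrt(11))) = -18096 - 156*sqrt(-61 + I*sqrt(11))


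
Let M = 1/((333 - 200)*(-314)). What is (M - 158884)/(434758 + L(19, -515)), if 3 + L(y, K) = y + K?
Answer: -2211771203/6045174786 ≈ -0.36587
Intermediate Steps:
M = -1/41762 (M = 1/(133*(-314)) = 1/(-41762) = -1/41762 ≈ -2.3945e-5)
L(y, K) = -3 + K + y (L(y, K) = -3 + (y + K) = -3 + (K + y) = -3 + K + y)
(M - 158884)/(434758 + L(19, -515)) = (-1/41762 - 158884)/(434758 + (-3 - 515 + 19)) = -6635313609/(41762*(434758 - 499)) = -6635313609/41762/434259 = -6635313609/41762*1/434259 = -2211771203/6045174786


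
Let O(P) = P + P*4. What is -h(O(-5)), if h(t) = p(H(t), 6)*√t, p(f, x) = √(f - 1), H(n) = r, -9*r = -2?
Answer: 5*√7/3 ≈ 4.4096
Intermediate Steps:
O(P) = 5*P (O(P) = P + 4*P = 5*P)
r = 2/9 (r = -⅑*(-2) = 2/9 ≈ 0.22222)
H(n) = 2/9
p(f, x) = √(-1 + f)
h(t) = I*√7*√t/3 (h(t) = √(-1 + 2/9)*√t = √(-7/9)*√t = (I*√7/3)*√t = I*√7*√t/3)
-h(O(-5)) = -I*√7*√(5*(-5))/3 = -I*√7*√(-25)/3 = -I*√7*5*I/3 = -(-5)*√7/3 = 5*√7/3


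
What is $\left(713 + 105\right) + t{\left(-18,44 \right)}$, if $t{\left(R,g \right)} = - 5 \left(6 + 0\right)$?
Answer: $788$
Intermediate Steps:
$t{\left(R,g \right)} = -30$ ($t{\left(R,g \right)} = \left(-5\right) 6 = -30$)
$\left(713 + 105\right) + t{\left(-18,44 \right)} = \left(713 + 105\right) - 30 = 818 - 30 = 788$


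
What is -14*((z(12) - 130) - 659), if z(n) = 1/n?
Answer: 66269/6 ≈ 11045.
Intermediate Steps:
-14*((z(12) - 130) - 659) = -14*((1/12 - 130) - 659) = -14*(-1559/12 - 659) = -14*(-9467/12) = 66269/6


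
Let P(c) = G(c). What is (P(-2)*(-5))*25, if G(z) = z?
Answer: 250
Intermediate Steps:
P(c) = c
(P(-2)*(-5))*25 = -2*(-5)*25 = 10*25 = 250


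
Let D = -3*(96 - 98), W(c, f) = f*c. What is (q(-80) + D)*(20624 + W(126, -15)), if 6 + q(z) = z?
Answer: -1498720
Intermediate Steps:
W(c, f) = c*f
D = 6 (D = -3*(-2) = 6)
q(z) = -6 + z
(q(-80) + D)*(20624 + W(126, -15)) = ((-6 - 80) + 6)*(20624 + 126*(-15)) = (-86 + 6)*(20624 - 1890) = -80*18734 = -1498720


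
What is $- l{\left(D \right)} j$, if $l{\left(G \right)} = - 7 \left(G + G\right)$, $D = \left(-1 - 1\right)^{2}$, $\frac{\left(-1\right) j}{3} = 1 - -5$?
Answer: $-1008$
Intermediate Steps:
$j = -18$ ($j = - 3 \left(1 - -5\right) = - 3 \left(1 + 5\right) = \left(-3\right) 6 = -18$)
$D = 4$ ($D = \left(-2\right)^{2} = 4$)
$l{\left(G \right)} = - 14 G$ ($l{\left(G \right)} = - 7 \cdot 2 G = - 14 G$)
$- l{\left(D \right)} j = - \left(-14\right) 4 \left(-18\right) = - \left(-56\right) \left(-18\right) = \left(-1\right) 1008 = -1008$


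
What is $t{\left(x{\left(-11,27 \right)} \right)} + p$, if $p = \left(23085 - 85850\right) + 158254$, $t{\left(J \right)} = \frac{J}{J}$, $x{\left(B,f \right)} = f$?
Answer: $95490$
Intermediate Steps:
$t{\left(J \right)} = 1$
$p = 95489$ ($p = -62765 + 158254 = 95489$)
$t{\left(x{\left(-11,27 \right)} \right)} + p = 1 + 95489 = 95490$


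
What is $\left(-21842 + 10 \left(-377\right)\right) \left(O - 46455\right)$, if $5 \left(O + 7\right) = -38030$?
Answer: $1384789616$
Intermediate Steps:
$O = -7613$ ($O = -7 + \frac{1}{5} \left(-38030\right) = -7 - 7606 = -7613$)
$\left(-21842 + 10 \left(-377\right)\right) \left(O - 46455\right) = \left(-21842 + 10 \left(-377\right)\right) \left(-7613 - 46455\right) = \left(-21842 - 3770\right) \left(-54068\right) = \left(-25612\right) \left(-54068\right) = 1384789616$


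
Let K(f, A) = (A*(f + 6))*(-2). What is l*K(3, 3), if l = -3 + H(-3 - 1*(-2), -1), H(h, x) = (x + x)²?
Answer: -54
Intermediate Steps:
H(h, x) = 4*x² (H(h, x) = (2*x)² = 4*x²)
K(f, A) = -2*A*(6 + f) (K(f, A) = (A*(6 + f))*(-2) = -2*A*(6 + f))
l = 1 (l = -3 + 4*(-1)² = -3 + 4*1 = -3 + 4 = 1)
l*K(3, 3) = 1*(-2*3*(6 + 3)) = 1*(-2*3*9) = 1*(-54) = -54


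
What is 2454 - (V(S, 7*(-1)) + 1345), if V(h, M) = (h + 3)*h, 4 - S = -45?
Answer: -1439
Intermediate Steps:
S = 49 (S = 4 - 1*(-45) = 4 + 45 = 49)
V(h, M) = h*(3 + h) (V(h, M) = (3 + h)*h = h*(3 + h))
2454 - (V(S, 7*(-1)) + 1345) = 2454 - (49*(3 + 49) + 1345) = 2454 - (49*52 + 1345) = 2454 - (2548 + 1345) = 2454 - 1*3893 = 2454 - 3893 = -1439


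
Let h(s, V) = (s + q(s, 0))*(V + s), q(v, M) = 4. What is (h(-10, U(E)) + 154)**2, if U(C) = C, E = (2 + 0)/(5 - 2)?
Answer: 44100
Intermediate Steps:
E = 2/3 ≈ 0.66667
h(s, V) = (4 + s)*(V + s) (h(s, V) = (s + 4)*(V + s) = (4 + s)*(V + s))
(h(-10, U(E)) + 154)**2 = (((-10)**2 + 4*(2/3) + 4*(-10) + (2/3)*(-10)) + 154)**2 = ((100 + 8/3 - 40 - 20/3) + 154)**2 = (56 + 154)**2 = 210**2 = 44100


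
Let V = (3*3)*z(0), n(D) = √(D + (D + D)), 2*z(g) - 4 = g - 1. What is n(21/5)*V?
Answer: 81*√35/10 ≈ 47.920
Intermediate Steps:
z(g) = 3/2 + g/2 (z(g) = 2 + (g - 1)/2 = 2 + (-1 + g)/2 = 2 + (-½ + g/2) = 3/2 + g/2)
n(D) = √3*√D (n(D) = √(D + 2*D) = √(3*D) = √3*√D)
V = 27/2 (V = (3*3)*(3/2 + (½)*0) = 9*(3/2 + 0) = 9*(3/2) = 27/2 ≈ 13.500)
n(21/5)*V = (√3*√(21/5))*(27/2) = (√3*(√105/5))*(27/2) = (3*√35/5)*(27/2) = 81*√35/10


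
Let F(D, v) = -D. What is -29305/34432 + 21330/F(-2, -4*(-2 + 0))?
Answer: 367187975/34432 ≈ 10664.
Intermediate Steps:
-29305/34432 + 21330/F(-2, -4*(-2 + 0)) = -29305/34432 + 21330/((-1*(-2))) = -29305*1/34432 + 21330/2 = -29305/34432 + 21330*(½) = -29305/34432 + 10665 = 367187975/34432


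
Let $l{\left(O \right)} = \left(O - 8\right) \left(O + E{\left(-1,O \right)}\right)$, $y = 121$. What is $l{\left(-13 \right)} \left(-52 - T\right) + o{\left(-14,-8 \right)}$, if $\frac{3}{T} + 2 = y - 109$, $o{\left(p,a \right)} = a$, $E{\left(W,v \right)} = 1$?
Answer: $- \frac{65938}{5} \approx -13188.0$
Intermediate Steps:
$T = \frac{3}{10}$ ($T = \frac{3}{-2 + \left(121 - 109\right)} = \frac{3}{-2 + 12} = \frac{3}{10} \approx 0.3$)
$l{\left(O \right)} = \left(1 + O\right) \left(-8 + O\right)$ ($l{\left(O \right)} = \left(O - 8\right) \left(O + 1\right) = \left(-8 + O\right) \left(1 + O\right) = \left(1 + O\right) \left(-8 + O\right)$)
$l{\left(-13 \right)} \left(-52 - T\right) + o{\left(-14,-8 \right)} = \left(-8 + \left(-13\right)^{2} - -91\right) \left(-52 - \frac{3}{10}\right) - 8 = \left(-8 + 169 + 91\right) \left(-52 - \frac{3}{10}\right) - 8 = 252 \left(- \frac{523}{10}\right) - 8 = - \frac{65898}{5} - 8 = - \frac{65938}{5}$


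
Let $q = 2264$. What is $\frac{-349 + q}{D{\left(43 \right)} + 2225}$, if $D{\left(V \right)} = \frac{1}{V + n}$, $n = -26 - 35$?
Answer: $\frac{34470}{40049} \approx 0.8607$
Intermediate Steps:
$n = -61$ ($n = -26 - 35 = -61$)
$D{\left(V \right)} = \frac{1}{-61 + V}$ ($D{\left(V \right)} = \frac{1}{V - 61} = \frac{1}{-61 + V}$)
$\frac{-349 + q}{D{\left(43 \right)} + 2225} = \frac{-349 + 2264}{\frac{1}{-61 + 43} + 2225} = \frac{1915}{\frac{1}{-18} + 2225} = \frac{1915}{- \frac{1}{18} + 2225} = \frac{1915}{\frac{40049}{18}} = 1915 \cdot \frac{18}{40049} = \frac{34470}{40049}$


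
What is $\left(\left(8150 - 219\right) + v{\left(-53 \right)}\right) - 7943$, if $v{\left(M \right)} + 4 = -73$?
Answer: $-89$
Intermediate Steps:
$v{\left(M \right)} = -77$ ($v{\left(M \right)} = -4 - 73 = -77$)
$\left(\left(8150 - 219\right) + v{\left(-53 \right)}\right) - 7943 = \left(\left(8150 - 219\right) - 77\right) - 7943 = \left(7931 - 77\right) - 7943 = 7854 - 7943 = -89$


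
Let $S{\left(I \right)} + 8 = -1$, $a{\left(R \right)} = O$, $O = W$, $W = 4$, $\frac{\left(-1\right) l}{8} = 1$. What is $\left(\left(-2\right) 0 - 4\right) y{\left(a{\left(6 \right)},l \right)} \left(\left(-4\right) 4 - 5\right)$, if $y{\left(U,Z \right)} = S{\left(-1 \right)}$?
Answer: $-756$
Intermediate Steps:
$l = -8$ ($l = \left(-8\right) 1 = -8$)
$O = 4$
$a{\left(R \right)} = 4$
$S{\left(I \right)} = -9$ ($S{\left(I \right)} = -8 - 1 = -9$)
$y{\left(U,Z \right)} = -9$
$\left(\left(-2\right) 0 - 4\right) y{\left(a{\left(6 \right)},l \right)} \left(\left(-4\right) 4 - 5\right) = \left(\left(-2\right) 0 - 4\right) \left(-9\right) \left(\left(-4\right) 4 - 5\right) = \left(0 - 4\right) \left(-9\right) \left(-16 - 5\right) = \left(-4\right) \left(-9\right) \left(-21\right) = 36 \left(-21\right) = -756$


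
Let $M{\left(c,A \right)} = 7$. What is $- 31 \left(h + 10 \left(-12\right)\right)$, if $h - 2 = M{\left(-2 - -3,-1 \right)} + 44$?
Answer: $2077$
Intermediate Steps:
$h = 53$ ($h = 2 + \left(7 + 44\right) = 2 + 51 = 53$)
$- 31 \left(h + 10 \left(-12\right)\right) = - 31 \left(53 + 10 \left(-12\right)\right) = - 31 \left(53 - 120\right) = \left(-31\right) \left(-67\right) = 2077$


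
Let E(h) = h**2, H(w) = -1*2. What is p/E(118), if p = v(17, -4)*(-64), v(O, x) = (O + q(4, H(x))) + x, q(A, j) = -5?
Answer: -128/3481 ≈ -0.036771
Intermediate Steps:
H(w) = -2
v(O, x) = -5 + O + x (v(O, x) = (O - 5) + x = (-5 + O) + x = -5 + O + x)
p = -512 (p = (-5 + 17 - 4)*(-64) = 8*(-64) = -512)
p/E(118) = -512/(118**2) = -512/13924 = -512*1/13924 = -128/3481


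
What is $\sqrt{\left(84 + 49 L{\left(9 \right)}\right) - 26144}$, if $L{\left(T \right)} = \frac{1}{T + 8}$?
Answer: $\frac{3 i \sqrt{836723}}{17} \approx 161.42 i$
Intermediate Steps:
$L{\left(T \right)} = \frac{1}{8 + T}$
$\sqrt{\left(84 + 49 L{\left(9 \right)}\right) - 26144} = \sqrt{\left(84 + \frac{49}{8 + 9}\right) - 26144} = \sqrt{\left(84 + \frac{49}{17}\right) - 26144} = \sqrt{\frac{1477}{17} - 26144} = \sqrt{- \frac{442971}{17}} = \frac{3 i \sqrt{836723}}{17}$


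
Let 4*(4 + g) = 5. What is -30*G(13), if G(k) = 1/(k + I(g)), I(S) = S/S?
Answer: -15/7 ≈ -2.1429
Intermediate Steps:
g = -11/4 (g = -4 + (1/4)*5 = -4 + 5/4 = -11/4 ≈ -2.7500)
I(S) = 1
G(k) = 1/(1 + k) (G(k) = 1/(k + 1) = 1/(1 + k))
-30*G(13) = -30/(1 + 13) = -30/14 = -30*1/14 = -15/7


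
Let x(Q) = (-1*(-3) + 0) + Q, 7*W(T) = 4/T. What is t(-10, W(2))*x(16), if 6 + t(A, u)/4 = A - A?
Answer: -456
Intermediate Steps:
W(T) = 4/(7*T) (W(T) = (4/T)/7 = 4/(7*T))
x(Q) = 3 + Q (x(Q) = (3 + 0) + Q = 3 + Q)
t(A, u) = -24 (t(A, u) = -24 + 4*(A - A) = -24 + 4*0 = -24 + 0 = -24)
t(-10, W(2))*x(16) = -24*(3 + 16) = -24*19 = -456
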